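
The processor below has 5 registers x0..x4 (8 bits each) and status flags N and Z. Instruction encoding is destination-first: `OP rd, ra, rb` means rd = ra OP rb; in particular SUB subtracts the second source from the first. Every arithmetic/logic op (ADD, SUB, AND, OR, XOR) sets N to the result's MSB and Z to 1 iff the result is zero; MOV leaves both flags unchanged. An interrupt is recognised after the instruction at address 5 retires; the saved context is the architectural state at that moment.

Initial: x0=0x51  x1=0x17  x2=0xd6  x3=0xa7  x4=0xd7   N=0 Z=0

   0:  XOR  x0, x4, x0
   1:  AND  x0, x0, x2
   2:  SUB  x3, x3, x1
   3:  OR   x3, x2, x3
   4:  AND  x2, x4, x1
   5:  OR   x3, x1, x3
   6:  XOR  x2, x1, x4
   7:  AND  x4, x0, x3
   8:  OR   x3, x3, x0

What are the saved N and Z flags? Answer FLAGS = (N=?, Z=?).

after  0: x0=0x86 x1=0x17 x2=0xd6 x3=0xa7 x4=0xd7  N=1 Z=0
after  1: x0=0x86 x1=0x17 x2=0xd6 x3=0xa7 x4=0xd7  N=1 Z=0
after  2: x0=0x86 x1=0x17 x2=0xd6 x3=0x90 x4=0xd7  N=1 Z=0
after  3: x0=0x86 x1=0x17 x2=0xd6 x3=0xd6 x4=0xd7  N=1 Z=0
after  4: x0=0x86 x1=0x17 x2=0x17 x3=0xd6 x4=0xd7  N=0 Z=0
after  5: x0=0x86 x1=0x17 x2=0x17 x3=0xd7 x4=0xd7  N=1 Z=0
-- IRQ taken; context saved, return-PC = 6 --

FLAGS = (N=1, Z=0)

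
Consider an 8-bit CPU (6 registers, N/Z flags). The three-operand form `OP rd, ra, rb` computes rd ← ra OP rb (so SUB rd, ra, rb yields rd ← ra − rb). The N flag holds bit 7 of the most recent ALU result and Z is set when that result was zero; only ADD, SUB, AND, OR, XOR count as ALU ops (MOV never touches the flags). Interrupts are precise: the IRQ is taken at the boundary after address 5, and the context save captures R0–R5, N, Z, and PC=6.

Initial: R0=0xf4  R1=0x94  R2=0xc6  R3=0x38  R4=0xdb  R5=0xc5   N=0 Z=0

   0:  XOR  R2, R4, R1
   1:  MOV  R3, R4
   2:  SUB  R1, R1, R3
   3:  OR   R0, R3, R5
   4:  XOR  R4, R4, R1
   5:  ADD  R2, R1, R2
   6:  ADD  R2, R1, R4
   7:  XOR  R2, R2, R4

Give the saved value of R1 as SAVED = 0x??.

SAVED = 0xb9

after  0: R0=0xf4 R1=0x94 R2=0x4f R3=0x38 R4=0xdb R5=0xc5  N=0 Z=0
after  1: R0=0xf4 R1=0x94 R2=0x4f R3=0xdb R4=0xdb R5=0xc5  N=0 Z=0
after  2: R0=0xf4 R1=0xb9 R2=0x4f R3=0xdb R4=0xdb R5=0xc5  N=1 Z=0
after  3: R0=0xdf R1=0xb9 R2=0x4f R3=0xdb R4=0xdb R5=0xc5  N=1 Z=0
after  4: R0=0xdf R1=0xb9 R2=0x4f R3=0xdb R4=0x62 R5=0xc5  N=0 Z=0
after  5: R0=0xdf R1=0xb9 R2=0x08 R3=0xdb R4=0x62 R5=0xc5  N=0 Z=0
-- IRQ taken; context saved, return-PC = 6 --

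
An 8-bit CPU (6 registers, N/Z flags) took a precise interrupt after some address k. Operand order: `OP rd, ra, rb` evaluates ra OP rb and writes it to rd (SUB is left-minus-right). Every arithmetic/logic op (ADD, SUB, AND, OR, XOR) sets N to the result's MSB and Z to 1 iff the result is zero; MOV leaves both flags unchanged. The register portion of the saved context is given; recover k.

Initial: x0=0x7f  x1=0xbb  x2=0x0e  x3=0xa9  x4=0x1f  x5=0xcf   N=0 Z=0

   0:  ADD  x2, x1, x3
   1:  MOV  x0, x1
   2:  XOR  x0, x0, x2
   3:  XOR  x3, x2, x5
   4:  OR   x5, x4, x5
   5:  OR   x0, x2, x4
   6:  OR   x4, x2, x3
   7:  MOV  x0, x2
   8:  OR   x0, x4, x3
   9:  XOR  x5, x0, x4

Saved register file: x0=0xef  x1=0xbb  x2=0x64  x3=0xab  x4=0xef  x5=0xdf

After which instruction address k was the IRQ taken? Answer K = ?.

K = 8

after  0: x0=0x7f x1=0xbb x2=0x64 x3=0xa9 x4=0x1f x5=0xcf  N=0 Z=0
after  1: x0=0xbb x1=0xbb x2=0x64 x3=0xa9 x4=0x1f x5=0xcf  N=0 Z=0
after  2: x0=0xdf x1=0xbb x2=0x64 x3=0xa9 x4=0x1f x5=0xcf  N=1 Z=0
after  3: x0=0xdf x1=0xbb x2=0x64 x3=0xab x4=0x1f x5=0xcf  N=1 Z=0
after  4: x0=0xdf x1=0xbb x2=0x64 x3=0xab x4=0x1f x5=0xdf  N=1 Z=0
after  5: x0=0x7f x1=0xbb x2=0x64 x3=0xab x4=0x1f x5=0xdf  N=0 Z=0
after  6: x0=0x7f x1=0xbb x2=0x64 x3=0xab x4=0xef x5=0xdf  N=1 Z=0
after  7: x0=0x64 x1=0xbb x2=0x64 x3=0xab x4=0xef x5=0xdf  N=1 Z=0
after  8: x0=0xef x1=0xbb x2=0x64 x3=0xab x4=0xef x5=0xdf  N=1 Z=0
-- IRQ taken; context saved, return-PC = 9 --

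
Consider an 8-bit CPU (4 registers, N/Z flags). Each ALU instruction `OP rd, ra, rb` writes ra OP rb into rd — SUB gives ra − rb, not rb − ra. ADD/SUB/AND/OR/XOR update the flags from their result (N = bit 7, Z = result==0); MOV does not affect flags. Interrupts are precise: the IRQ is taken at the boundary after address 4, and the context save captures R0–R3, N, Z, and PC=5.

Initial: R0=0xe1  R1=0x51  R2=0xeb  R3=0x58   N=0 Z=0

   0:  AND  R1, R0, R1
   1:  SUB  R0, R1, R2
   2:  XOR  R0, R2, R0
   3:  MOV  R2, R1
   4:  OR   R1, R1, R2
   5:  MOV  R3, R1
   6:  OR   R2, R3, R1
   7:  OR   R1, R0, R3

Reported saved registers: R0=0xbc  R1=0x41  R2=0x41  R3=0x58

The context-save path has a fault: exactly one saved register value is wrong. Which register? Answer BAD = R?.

after  0: R0=0xe1 R1=0x41 R2=0xeb R3=0x58  N=0 Z=0
after  1: R0=0x56 R1=0x41 R2=0xeb R3=0x58  N=0 Z=0
after  2: R0=0xbd R1=0x41 R2=0xeb R3=0x58  N=1 Z=0
after  3: R0=0xbd R1=0x41 R2=0x41 R3=0x58  N=1 Z=0
after  4: R0=0xbd R1=0x41 R2=0x41 R3=0x58  N=0 Z=0
-- IRQ taken; context saved, return-PC = 5 --
mismatch: R0: reported 0xbc vs actual 0xbd

BAD = R0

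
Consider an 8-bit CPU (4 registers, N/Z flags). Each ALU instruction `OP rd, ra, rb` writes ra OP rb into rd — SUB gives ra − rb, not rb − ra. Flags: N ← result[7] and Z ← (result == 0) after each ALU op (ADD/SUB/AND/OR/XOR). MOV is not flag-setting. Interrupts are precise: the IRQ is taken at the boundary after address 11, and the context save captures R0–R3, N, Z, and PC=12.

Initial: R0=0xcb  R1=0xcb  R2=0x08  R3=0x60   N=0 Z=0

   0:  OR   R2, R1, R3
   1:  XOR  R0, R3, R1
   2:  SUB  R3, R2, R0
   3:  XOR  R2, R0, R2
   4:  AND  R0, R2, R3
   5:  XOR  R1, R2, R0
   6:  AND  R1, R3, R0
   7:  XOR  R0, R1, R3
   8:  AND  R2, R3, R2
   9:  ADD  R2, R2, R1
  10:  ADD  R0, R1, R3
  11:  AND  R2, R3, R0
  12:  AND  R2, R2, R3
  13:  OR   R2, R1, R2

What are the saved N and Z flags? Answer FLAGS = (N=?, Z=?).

after  0: R0=0xcb R1=0xcb R2=0xeb R3=0x60  N=1 Z=0
after  1: R0=0xab R1=0xcb R2=0xeb R3=0x60  N=1 Z=0
after  2: R0=0xab R1=0xcb R2=0xeb R3=0x40  N=0 Z=0
after  3: R0=0xab R1=0xcb R2=0x40 R3=0x40  N=0 Z=0
after  4: R0=0x40 R1=0xcb R2=0x40 R3=0x40  N=0 Z=0
after  5: R0=0x40 R1=0x00 R2=0x40 R3=0x40  N=0 Z=1
after  6: R0=0x40 R1=0x40 R2=0x40 R3=0x40  N=0 Z=0
after  7: R0=0x00 R1=0x40 R2=0x40 R3=0x40  N=0 Z=1
after  8: R0=0x00 R1=0x40 R2=0x40 R3=0x40  N=0 Z=0
after  9: R0=0x00 R1=0x40 R2=0x80 R3=0x40  N=1 Z=0
after 10: R0=0x80 R1=0x40 R2=0x80 R3=0x40  N=1 Z=0
after 11: R0=0x80 R1=0x40 R2=0x00 R3=0x40  N=0 Z=1
-- IRQ taken; context saved, return-PC = 12 --

FLAGS = (N=0, Z=1)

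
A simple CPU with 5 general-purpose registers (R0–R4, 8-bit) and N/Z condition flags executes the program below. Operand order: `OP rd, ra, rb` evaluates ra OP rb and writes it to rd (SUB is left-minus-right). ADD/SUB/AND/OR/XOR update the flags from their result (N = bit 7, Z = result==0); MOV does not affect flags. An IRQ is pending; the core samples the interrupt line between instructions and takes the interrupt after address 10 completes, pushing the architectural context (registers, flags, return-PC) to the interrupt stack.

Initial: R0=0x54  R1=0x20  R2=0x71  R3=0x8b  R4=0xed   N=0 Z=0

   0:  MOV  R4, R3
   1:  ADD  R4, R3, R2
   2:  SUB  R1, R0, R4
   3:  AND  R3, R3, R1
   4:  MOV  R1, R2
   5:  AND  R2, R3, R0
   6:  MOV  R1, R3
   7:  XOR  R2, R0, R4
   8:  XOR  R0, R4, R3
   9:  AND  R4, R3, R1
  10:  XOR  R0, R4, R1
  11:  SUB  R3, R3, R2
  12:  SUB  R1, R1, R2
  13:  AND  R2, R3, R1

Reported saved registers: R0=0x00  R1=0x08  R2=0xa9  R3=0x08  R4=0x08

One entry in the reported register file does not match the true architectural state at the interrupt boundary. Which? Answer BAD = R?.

BAD = R2

after  0: R0=0x54 R1=0x20 R2=0x71 R3=0x8b R4=0x8b  N=0 Z=0
after  1: R0=0x54 R1=0x20 R2=0x71 R3=0x8b R4=0xfc  N=1 Z=0
after  2: R0=0x54 R1=0x58 R2=0x71 R3=0x8b R4=0xfc  N=0 Z=0
after  3: R0=0x54 R1=0x58 R2=0x71 R3=0x08 R4=0xfc  N=0 Z=0
after  4: R0=0x54 R1=0x71 R2=0x71 R3=0x08 R4=0xfc  N=0 Z=0
after  5: R0=0x54 R1=0x71 R2=0x00 R3=0x08 R4=0xfc  N=0 Z=1
after  6: R0=0x54 R1=0x08 R2=0x00 R3=0x08 R4=0xfc  N=0 Z=1
after  7: R0=0x54 R1=0x08 R2=0xa8 R3=0x08 R4=0xfc  N=1 Z=0
after  8: R0=0xf4 R1=0x08 R2=0xa8 R3=0x08 R4=0xfc  N=1 Z=0
after  9: R0=0xf4 R1=0x08 R2=0xa8 R3=0x08 R4=0x08  N=0 Z=0
after 10: R0=0x00 R1=0x08 R2=0xa8 R3=0x08 R4=0x08  N=0 Z=1
-- IRQ taken; context saved, return-PC = 11 --
mismatch: R2: reported 0xa9 vs actual 0xa8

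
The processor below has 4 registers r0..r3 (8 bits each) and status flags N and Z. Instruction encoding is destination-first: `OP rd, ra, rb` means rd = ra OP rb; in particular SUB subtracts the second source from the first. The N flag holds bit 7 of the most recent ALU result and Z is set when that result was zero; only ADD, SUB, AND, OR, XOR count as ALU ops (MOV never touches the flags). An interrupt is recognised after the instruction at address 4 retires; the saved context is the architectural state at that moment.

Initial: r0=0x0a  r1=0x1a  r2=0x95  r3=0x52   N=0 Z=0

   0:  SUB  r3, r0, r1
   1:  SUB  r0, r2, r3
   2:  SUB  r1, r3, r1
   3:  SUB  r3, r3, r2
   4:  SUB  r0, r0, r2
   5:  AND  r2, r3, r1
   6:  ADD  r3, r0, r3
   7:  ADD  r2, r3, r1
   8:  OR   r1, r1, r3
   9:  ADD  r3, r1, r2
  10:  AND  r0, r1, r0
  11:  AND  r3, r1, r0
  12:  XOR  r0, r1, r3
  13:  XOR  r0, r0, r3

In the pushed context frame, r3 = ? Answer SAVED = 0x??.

SAVED = 0x5b

after  0: r0=0x0a r1=0x1a r2=0x95 r3=0xf0  N=1 Z=0
after  1: r0=0xa5 r1=0x1a r2=0x95 r3=0xf0  N=1 Z=0
after  2: r0=0xa5 r1=0xd6 r2=0x95 r3=0xf0  N=1 Z=0
after  3: r0=0xa5 r1=0xd6 r2=0x95 r3=0x5b  N=0 Z=0
after  4: r0=0x10 r1=0xd6 r2=0x95 r3=0x5b  N=0 Z=0
-- IRQ taken; context saved, return-PC = 5 --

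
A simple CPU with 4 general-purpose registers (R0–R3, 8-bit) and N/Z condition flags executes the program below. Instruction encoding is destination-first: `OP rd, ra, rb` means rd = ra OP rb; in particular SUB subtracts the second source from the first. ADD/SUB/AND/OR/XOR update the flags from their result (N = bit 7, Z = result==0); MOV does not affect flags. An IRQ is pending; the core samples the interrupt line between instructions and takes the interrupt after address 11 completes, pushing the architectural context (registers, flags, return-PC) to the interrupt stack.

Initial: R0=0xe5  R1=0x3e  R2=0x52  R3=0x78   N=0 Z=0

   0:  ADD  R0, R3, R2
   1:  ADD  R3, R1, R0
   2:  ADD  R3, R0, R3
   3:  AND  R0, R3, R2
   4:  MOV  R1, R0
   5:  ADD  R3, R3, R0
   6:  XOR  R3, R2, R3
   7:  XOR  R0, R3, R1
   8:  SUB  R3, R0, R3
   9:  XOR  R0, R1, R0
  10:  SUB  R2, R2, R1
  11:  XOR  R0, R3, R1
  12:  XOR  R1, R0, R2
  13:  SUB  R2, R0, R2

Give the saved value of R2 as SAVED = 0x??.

SAVED = 0x00

after  0: R0=0xca R1=0x3e R2=0x52 R3=0x78  N=1 Z=0
after  1: R0=0xca R1=0x3e R2=0x52 R3=0x08  N=0 Z=0
after  2: R0=0xca R1=0x3e R2=0x52 R3=0xd2  N=1 Z=0
after  3: R0=0x52 R1=0x3e R2=0x52 R3=0xd2  N=0 Z=0
after  4: R0=0x52 R1=0x52 R2=0x52 R3=0xd2  N=0 Z=0
after  5: R0=0x52 R1=0x52 R2=0x52 R3=0x24  N=0 Z=0
after  6: R0=0x52 R1=0x52 R2=0x52 R3=0x76  N=0 Z=0
after  7: R0=0x24 R1=0x52 R2=0x52 R3=0x76  N=0 Z=0
after  8: R0=0x24 R1=0x52 R2=0x52 R3=0xae  N=1 Z=0
after  9: R0=0x76 R1=0x52 R2=0x52 R3=0xae  N=0 Z=0
after 10: R0=0x76 R1=0x52 R2=0x00 R3=0xae  N=0 Z=1
after 11: R0=0xfc R1=0x52 R2=0x00 R3=0xae  N=1 Z=0
-- IRQ taken; context saved, return-PC = 12 --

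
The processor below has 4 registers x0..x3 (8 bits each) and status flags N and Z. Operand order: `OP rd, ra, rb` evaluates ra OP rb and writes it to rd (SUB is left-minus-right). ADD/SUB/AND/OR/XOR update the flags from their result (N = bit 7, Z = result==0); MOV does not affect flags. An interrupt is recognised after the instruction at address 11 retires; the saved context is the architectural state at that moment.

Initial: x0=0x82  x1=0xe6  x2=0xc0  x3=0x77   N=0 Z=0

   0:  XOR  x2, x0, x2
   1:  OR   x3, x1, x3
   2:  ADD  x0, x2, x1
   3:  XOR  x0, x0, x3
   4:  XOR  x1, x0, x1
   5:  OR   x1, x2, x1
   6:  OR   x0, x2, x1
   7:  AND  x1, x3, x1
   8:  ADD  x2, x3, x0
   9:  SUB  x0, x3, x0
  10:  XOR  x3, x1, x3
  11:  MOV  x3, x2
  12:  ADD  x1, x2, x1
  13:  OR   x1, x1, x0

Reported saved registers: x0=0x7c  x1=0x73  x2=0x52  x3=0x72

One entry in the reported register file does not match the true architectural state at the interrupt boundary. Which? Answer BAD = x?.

BAD = x2

after  0: x0=0x82 x1=0xe6 x2=0x42 x3=0x77  N=0 Z=0
after  1: x0=0x82 x1=0xe6 x2=0x42 x3=0xf7  N=1 Z=0
after  2: x0=0x28 x1=0xe6 x2=0x42 x3=0xf7  N=0 Z=0
after  3: x0=0xdf x1=0xe6 x2=0x42 x3=0xf7  N=1 Z=0
after  4: x0=0xdf x1=0x39 x2=0x42 x3=0xf7  N=0 Z=0
after  5: x0=0xdf x1=0x7b x2=0x42 x3=0xf7  N=0 Z=0
after  6: x0=0x7b x1=0x7b x2=0x42 x3=0xf7  N=0 Z=0
after  7: x0=0x7b x1=0x73 x2=0x42 x3=0xf7  N=0 Z=0
after  8: x0=0x7b x1=0x73 x2=0x72 x3=0xf7  N=0 Z=0
after  9: x0=0x7c x1=0x73 x2=0x72 x3=0xf7  N=0 Z=0
after 10: x0=0x7c x1=0x73 x2=0x72 x3=0x84  N=1 Z=0
after 11: x0=0x7c x1=0x73 x2=0x72 x3=0x72  N=1 Z=0
-- IRQ taken; context saved, return-PC = 12 --
mismatch: x2: reported 0x52 vs actual 0x72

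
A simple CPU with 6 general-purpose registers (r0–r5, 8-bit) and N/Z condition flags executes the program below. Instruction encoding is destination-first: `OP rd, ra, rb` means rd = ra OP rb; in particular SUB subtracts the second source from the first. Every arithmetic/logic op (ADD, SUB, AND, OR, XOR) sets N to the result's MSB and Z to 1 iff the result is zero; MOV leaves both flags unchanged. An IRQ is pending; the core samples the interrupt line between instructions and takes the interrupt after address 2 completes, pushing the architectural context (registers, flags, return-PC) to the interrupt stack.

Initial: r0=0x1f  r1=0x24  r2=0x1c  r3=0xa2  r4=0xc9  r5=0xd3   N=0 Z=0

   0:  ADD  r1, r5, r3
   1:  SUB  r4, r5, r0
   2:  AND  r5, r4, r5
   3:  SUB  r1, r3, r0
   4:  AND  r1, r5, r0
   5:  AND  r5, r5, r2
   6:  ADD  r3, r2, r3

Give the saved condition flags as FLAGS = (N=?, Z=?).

after  0: r0=0x1f r1=0x75 r2=0x1c r3=0xa2 r4=0xc9 r5=0xd3  N=0 Z=0
after  1: r0=0x1f r1=0x75 r2=0x1c r3=0xa2 r4=0xb4 r5=0xd3  N=1 Z=0
after  2: r0=0x1f r1=0x75 r2=0x1c r3=0xa2 r4=0xb4 r5=0x90  N=1 Z=0
-- IRQ taken; context saved, return-PC = 3 --

FLAGS = (N=1, Z=0)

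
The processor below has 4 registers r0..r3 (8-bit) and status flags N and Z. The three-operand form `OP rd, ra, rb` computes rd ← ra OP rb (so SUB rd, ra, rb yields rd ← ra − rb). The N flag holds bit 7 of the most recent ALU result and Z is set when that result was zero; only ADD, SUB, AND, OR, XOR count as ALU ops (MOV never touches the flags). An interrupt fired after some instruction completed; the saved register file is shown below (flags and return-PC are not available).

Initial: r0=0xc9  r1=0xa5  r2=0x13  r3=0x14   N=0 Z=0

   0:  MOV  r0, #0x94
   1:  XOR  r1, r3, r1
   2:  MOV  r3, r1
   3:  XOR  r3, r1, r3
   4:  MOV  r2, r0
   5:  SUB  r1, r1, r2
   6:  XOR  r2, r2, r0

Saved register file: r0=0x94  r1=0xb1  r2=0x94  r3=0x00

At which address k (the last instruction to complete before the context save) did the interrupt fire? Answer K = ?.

after  0: r0=0x94 r1=0xa5 r2=0x13 r3=0x14  N=0 Z=0
after  1: r0=0x94 r1=0xb1 r2=0x13 r3=0x14  N=1 Z=0
after  2: r0=0x94 r1=0xb1 r2=0x13 r3=0xb1  N=1 Z=0
after  3: r0=0x94 r1=0xb1 r2=0x13 r3=0x00  N=0 Z=1
after  4: r0=0x94 r1=0xb1 r2=0x94 r3=0x00  N=0 Z=1
-- IRQ taken; context saved, return-PC = 5 --

K = 4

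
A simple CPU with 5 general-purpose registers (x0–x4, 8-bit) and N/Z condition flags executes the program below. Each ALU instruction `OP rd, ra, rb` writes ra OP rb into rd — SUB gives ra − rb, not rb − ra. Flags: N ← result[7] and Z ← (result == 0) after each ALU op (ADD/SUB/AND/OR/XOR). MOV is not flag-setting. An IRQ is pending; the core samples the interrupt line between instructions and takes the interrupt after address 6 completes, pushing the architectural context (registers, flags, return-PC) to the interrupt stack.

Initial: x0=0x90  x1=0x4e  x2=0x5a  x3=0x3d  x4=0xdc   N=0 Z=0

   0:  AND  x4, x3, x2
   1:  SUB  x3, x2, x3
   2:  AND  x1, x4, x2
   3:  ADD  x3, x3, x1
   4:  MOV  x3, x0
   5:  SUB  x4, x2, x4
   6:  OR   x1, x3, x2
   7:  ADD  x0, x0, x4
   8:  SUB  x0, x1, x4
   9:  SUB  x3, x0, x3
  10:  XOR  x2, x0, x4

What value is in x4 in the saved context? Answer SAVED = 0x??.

after  0: x0=0x90 x1=0x4e x2=0x5a x3=0x3d x4=0x18  N=0 Z=0
after  1: x0=0x90 x1=0x4e x2=0x5a x3=0x1d x4=0x18  N=0 Z=0
after  2: x0=0x90 x1=0x18 x2=0x5a x3=0x1d x4=0x18  N=0 Z=0
after  3: x0=0x90 x1=0x18 x2=0x5a x3=0x35 x4=0x18  N=0 Z=0
after  4: x0=0x90 x1=0x18 x2=0x5a x3=0x90 x4=0x18  N=0 Z=0
after  5: x0=0x90 x1=0x18 x2=0x5a x3=0x90 x4=0x42  N=0 Z=0
after  6: x0=0x90 x1=0xda x2=0x5a x3=0x90 x4=0x42  N=1 Z=0
-- IRQ taken; context saved, return-PC = 7 --

SAVED = 0x42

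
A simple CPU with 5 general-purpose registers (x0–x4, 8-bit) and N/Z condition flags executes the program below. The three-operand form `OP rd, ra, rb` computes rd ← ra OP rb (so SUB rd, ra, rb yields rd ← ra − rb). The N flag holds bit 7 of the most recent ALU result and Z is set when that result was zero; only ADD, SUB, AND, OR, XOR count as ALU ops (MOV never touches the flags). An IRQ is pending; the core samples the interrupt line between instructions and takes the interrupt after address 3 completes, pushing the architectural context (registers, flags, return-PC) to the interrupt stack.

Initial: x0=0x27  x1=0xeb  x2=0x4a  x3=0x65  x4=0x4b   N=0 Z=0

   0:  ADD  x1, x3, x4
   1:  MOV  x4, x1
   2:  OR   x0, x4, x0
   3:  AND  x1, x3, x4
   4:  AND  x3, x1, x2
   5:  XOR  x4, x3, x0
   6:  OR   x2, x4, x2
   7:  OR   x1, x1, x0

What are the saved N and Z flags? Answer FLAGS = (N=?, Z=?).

FLAGS = (N=0, Z=0)

after  0: x0=0x27 x1=0xb0 x2=0x4a x3=0x65 x4=0x4b  N=1 Z=0
after  1: x0=0x27 x1=0xb0 x2=0x4a x3=0x65 x4=0xb0  N=1 Z=0
after  2: x0=0xb7 x1=0xb0 x2=0x4a x3=0x65 x4=0xb0  N=1 Z=0
after  3: x0=0xb7 x1=0x20 x2=0x4a x3=0x65 x4=0xb0  N=0 Z=0
-- IRQ taken; context saved, return-PC = 4 --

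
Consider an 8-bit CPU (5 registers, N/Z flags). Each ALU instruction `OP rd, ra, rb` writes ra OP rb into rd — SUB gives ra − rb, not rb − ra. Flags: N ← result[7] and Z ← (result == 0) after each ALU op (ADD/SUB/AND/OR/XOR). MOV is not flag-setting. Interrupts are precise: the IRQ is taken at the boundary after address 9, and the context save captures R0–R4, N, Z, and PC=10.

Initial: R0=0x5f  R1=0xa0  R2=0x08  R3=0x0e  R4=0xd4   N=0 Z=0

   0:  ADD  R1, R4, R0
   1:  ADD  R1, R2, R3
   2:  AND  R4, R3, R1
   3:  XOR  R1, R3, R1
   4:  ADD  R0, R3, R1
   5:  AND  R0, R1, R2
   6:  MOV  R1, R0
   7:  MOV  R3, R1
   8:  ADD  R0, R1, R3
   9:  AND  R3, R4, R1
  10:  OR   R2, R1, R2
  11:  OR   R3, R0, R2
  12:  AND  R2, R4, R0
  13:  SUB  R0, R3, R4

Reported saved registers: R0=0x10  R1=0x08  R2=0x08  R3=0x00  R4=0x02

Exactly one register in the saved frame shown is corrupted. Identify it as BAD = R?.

BAD = R4

after  0: R0=0x5f R1=0x33 R2=0x08 R3=0x0e R4=0xd4  N=0 Z=0
after  1: R0=0x5f R1=0x16 R2=0x08 R3=0x0e R4=0xd4  N=0 Z=0
after  2: R0=0x5f R1=0x16 R2=0x08 R3=0x0e R4=0x06  N=0 Z=0
after  3: R0=0x5f R1=0x18 R2=0x08 R3=0x0e R4=0x06  N=0 Z=0
after  4: R0=0x26 R1=0x18 R2=0x08 R3=0x0e R4=0x06  N=0 Z=0
after  5: R0=0x08 R1=0x18 R2=0x08 R3=0x0e R4=0x06  N=0 Z=0
after  6: R0=0x08 R1=0x08 R2=0x08 R3=0x0e R4=0x06  N=0 Z=0
after  7: R0=0x08 R1=0x08 R2=0x08 R3=0x08 R4=0x06  N=0 Z=0
after  8: R0=0x10 R1=0x08 R2=0x08 R3=0x08 R4=0x06  N=0 Z=0
after  9: R0=0x10 R1=0x08 R2=0x08 R3=0x00 R4=0x06  N=0 Z=1
-- IRQ taken; context saved, return-PC = 10 --
mismatch: R4: reported 0x02 vs actual 0x06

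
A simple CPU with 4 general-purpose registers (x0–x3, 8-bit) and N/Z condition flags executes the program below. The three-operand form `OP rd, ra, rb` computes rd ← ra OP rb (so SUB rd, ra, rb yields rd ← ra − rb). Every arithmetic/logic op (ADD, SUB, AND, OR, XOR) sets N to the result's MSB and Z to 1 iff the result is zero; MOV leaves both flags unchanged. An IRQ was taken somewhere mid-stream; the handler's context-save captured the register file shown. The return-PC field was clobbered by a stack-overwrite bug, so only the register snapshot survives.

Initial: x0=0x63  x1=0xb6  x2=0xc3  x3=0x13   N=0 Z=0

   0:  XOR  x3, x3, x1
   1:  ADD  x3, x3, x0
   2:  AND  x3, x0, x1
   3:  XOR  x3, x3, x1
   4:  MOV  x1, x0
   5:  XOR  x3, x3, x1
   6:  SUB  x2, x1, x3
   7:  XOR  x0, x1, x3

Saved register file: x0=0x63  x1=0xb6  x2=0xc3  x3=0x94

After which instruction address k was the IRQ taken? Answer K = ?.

after  0: x0=0x63 x1=0xb6 x2=0xc3 x3=0xa5  N=1 Z=0
after  1: x0=0x63 x1=0xb6 x2=0xc3 x3=0x08  N=0 Z=0
after  2: x0=0x63 x1=0xb6 x2=0xc3 x3=0x22  N=0 Z=0
after  3: x0=0x63 x1=0xb6 x2=0xc3 x3=0x94  N=1 Z=0
-- IRQ taken; context saved, return-PC = 4 --

K = 3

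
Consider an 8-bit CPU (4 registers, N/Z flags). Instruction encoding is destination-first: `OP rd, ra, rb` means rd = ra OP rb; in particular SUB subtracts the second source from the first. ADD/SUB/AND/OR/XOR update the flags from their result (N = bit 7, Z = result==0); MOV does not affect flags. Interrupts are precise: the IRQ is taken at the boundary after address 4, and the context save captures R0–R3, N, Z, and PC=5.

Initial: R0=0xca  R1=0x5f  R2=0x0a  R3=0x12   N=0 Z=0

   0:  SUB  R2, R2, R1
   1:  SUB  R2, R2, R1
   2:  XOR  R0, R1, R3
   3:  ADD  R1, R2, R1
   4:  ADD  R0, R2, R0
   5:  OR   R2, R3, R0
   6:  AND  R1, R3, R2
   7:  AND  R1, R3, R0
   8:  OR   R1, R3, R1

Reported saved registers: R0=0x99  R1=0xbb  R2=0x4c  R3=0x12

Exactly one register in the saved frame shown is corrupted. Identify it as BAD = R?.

after  0: R0=0xca R1=0x5f R2=0xab R3=0x12  N=1 Z=0
after  1: R0=0xca R1=0x5f R2=0x4c R3=0x12  N=0 Z=0
after  2: R0=0x4d R1=0x5f R2=0x4c R3=0x12  N=0 Z=0
after  3: R0=0x4d R1=0xab R2=0x4c R3=0x12  N=1 Z=0
after  4: R0=0x99 R1=0xab R2=0x4c R3=0x12  N=1 Z=0
-- IRQ taken; context saved, return-PC = 5 --
mismatch: R1: reported 0xbb vs actual 0xab

BAD = R1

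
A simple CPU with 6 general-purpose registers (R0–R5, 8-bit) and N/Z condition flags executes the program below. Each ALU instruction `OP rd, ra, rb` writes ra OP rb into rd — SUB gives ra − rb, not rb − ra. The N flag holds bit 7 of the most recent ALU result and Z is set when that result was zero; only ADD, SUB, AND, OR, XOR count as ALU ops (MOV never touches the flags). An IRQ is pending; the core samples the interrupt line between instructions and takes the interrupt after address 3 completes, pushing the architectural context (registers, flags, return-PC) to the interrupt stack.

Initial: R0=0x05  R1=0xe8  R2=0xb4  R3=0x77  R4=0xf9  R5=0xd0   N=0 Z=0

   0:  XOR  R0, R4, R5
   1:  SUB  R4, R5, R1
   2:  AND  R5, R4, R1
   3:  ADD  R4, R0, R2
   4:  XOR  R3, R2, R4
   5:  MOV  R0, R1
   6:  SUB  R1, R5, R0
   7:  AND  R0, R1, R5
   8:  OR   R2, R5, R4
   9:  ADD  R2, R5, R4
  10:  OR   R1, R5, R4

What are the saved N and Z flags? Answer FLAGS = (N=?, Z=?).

after  0: R0=0x29 R1=0xe8 R2=0xb4 R3=0x77 R4=0xf9 R5=0xd0  N=0 Z=0
after  1: R0=0x29 R1=0xe8 R2=0xb4 R3=0x77 R4=0xe8 R5=0xd0  N=1 Z=0
after  2: R0=0x29 R1=0xe8 R2=0xb4 R3=0x77 R4=0xe8 R5=0xe8  N=1 Z=0
after  3: R0=0x29 R1=0xe8 R2=0xb4 R3=0x77 R4=0xdd R5=0xe8  N=1 Z=0
-- IRQ taken; context saved, return-PC = 4 --

FLAGS = (N=1, Z=0)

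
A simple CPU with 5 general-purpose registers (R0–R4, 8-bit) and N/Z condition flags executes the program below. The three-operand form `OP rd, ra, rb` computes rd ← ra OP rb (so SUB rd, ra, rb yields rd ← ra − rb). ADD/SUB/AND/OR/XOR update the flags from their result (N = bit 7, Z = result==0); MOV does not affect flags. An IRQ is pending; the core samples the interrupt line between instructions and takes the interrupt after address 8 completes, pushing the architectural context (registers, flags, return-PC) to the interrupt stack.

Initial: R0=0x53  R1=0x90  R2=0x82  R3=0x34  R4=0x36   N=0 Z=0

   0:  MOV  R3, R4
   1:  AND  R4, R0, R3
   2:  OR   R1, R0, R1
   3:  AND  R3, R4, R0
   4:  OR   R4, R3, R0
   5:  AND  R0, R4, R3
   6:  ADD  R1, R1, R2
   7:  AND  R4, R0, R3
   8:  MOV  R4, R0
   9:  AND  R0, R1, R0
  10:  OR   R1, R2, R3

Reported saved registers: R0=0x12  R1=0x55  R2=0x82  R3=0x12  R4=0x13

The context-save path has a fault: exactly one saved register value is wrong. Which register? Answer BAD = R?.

BAD = R4

after  0: R0=0x53 R1=0x90 R2=0x82 R3=0x36 R4=0x36  N=0 Z=0
after  1: R0=0x53 R1=0x90 R2=0x82 R3=0x36 R4=0x12  N=0 Z=0
after  2: R0=0x53 R1=0xd3 R2=0x82 R3=0x36 R4=0x12  N=1 Z=0
after  3: R0=0x53 R1=0xd3 R2=0x82 R3=0x12 R4=0x12  N=0 Z=0
after  4: R0=0x53 R1=0xd3 R2=0x82 R3=0x12 R4=0x53  N=0 Z=0
after  5: R0=0x12 R1=0xd3 R2=0x82 R3=0x12 R4=0x53  N=0 Z=0
after  6: R0=0x12 R1=0x55 R2=0x82 R3=0x12 R4=0x53  N=0 Z=0
after  7: R0=0x12 R1=0x55 R2=0x82 R3=0x12 R4=0x12  N=0 Z=0
after  8: R0=0x12 R1=0x55 R2=0x82 R3=0x12 R4=0x12  N=0 Z=0
-- IRQ taken; context saved, return-PC = 9 --
mismatch: R4: reported 0x13 vs actual 0x12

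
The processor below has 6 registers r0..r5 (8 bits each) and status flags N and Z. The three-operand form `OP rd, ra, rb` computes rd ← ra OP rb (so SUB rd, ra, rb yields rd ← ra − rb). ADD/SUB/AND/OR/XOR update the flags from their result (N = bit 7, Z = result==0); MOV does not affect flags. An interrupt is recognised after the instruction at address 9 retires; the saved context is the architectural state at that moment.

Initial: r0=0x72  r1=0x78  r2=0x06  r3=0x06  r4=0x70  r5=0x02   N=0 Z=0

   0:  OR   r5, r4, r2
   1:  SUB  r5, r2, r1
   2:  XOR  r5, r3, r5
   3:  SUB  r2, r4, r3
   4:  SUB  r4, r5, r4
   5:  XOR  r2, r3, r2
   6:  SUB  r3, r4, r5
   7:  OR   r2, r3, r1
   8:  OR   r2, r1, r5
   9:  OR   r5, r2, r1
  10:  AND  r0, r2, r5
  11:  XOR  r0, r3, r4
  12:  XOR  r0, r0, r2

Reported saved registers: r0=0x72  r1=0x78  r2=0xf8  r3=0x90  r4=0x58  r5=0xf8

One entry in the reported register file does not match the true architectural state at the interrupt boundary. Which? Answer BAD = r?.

after  0: r0=0x72 r1=0x78 r2=0x06 r3=0x06 r4=0x70 r5=0x76  N=0 Z=0
after  1: r0=0x72 r1=0x78 r2=0x06 r3=0x06 r4=0x70 r5=0x8e  N=1 Z=0
after  2: r0=0x72 r1=0x78 r2=0x06 r3=0x06 r4=0x70 r5=0x88  N=1 Z=0
after  3: r0=0x72 r1=0x78 r2=0x6a r3=0x06 r4=0x70 r5=0x88  N=0 Z=0
after  4: r0=0x72 r1=0x78 r2=0x6a r3=0x06 r4=0x18 r5=0x88  N=0 Z=0
after  5: r0=0x72 r1=0x78 r2=0x6c r3=0x06 r4=0x18 r5=0x88  N=0 Z=0
after  6: r0=0x72 r1=0x78 r2=0x6c r3=0x90 r4=0x18 r5=0x88  N=1 Z=0
after  7: r0=0x72 r1=0x78 r2=0xf8 r3=0x90 r4=0x18 r5=0x88  N=1 Z=0
after  8: r0=0x72 r1=0x78 r2=0xf8 r3=0x90 r4=0x18 r5=0x88  N=1 Z=0
after  9: r0=0x72 r1=0x78 r2=0xf8 r3=0x90 r4=0x18 r5=0xf8  N=1 Z=0
-- IRQ taken; context saved, return-PC = 10 --
mismatch: r4: reported 0x58 vs actual 0x18

BAD = r4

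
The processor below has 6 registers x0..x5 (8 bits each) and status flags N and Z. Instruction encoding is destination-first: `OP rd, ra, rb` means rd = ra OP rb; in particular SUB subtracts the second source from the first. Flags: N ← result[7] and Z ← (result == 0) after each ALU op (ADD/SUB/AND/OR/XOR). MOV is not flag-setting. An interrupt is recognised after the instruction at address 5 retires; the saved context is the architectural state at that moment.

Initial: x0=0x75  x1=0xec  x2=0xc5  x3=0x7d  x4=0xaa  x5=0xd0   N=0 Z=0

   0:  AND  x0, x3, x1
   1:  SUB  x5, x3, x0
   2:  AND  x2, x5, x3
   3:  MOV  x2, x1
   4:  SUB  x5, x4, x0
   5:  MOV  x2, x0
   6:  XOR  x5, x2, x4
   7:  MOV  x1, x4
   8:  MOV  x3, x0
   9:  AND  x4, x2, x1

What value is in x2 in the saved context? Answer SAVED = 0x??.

SAVED = 0x6c

after  0: x0=0x6c x1=0xec x2=0xc5 x3=0x7d x4=0xaa x5=0xd0  N=0 Z=0
after  1: x0=0x6c x1=0xec x2=0xc5 x3=0x7d x4=0xaa x5=0x11  N=0 Z=0
after  2: x0=0x6c x1=0xec x2=0x11 x3=0x7d x4=0xaa x5=0x11  N=0 Z=0
after  3: x0=0x6c x1=0xec x2=0xec x3=0x7d x4=0xaa x5=0x11  N=0 Z=0
after  4: x0=0x6c x1=0xec x2=0xec x3=0x7d x4=0xaa x5=0x3e  N=0 Z=0
after  5: x0=0x6c x1=0xec x2=0x6c x3=0x7d x4=0xaa x5=0x3e  N=0 Z=0
-- IRQ taken; context saved, return-PC = 6 --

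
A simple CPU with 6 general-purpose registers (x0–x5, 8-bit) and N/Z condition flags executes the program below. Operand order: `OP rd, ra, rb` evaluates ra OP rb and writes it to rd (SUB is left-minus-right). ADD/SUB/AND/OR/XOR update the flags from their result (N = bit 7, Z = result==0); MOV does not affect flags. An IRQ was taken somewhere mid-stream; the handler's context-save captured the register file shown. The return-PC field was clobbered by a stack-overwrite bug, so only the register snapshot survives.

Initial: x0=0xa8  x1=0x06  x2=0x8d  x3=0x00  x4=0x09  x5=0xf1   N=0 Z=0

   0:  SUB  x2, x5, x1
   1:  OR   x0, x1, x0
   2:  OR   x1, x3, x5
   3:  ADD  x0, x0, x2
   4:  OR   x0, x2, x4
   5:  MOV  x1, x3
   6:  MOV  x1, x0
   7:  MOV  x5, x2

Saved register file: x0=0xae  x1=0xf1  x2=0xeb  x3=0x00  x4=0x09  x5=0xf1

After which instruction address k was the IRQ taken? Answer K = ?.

after  0: x0=0xa8 x1=0x06 x2=0xeb x3=0x00 x4=0x09 x5=0xf1  N=1 Z=0
after  1: x0=0xae x1=0x06 x2=0xeb x3=0x00 x4=0x09 x5=0xf1  N=1 Z=0
after  2: x0=0xae x1=0xf1 x2=0xeb x3=0x00 x4=0x09 x5=0xf1  N=1 Z=0
-- IRQ taken; context saved, return-PC = 3 --

K = 2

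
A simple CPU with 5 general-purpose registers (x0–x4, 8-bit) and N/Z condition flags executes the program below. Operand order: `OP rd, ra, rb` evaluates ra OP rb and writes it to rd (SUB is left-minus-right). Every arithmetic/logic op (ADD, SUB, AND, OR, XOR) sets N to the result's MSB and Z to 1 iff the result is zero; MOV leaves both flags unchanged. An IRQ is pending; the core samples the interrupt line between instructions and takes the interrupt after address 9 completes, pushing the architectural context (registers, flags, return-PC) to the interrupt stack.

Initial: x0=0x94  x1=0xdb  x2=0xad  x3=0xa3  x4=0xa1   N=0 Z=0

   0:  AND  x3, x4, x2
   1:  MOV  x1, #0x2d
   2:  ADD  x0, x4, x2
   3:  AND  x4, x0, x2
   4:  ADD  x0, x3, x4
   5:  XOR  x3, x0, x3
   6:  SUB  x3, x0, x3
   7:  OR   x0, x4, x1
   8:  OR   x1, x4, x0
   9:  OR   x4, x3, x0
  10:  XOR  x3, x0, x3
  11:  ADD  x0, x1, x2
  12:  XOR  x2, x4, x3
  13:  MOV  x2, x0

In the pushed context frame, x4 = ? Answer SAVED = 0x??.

SAVED = 0xad

after  0: x0=0x94 x1=0xdb x2=0xad x3=0xa1 x4=0xa1  N=1 Z=0
after  1: x0=0x94 x1=0x2d x2=0xad x3=0xa1 x4=0xa1  N=1 Z=0
after  2: x0=0x4e x1=0x2d x2=0xad x3=0xa1 x4=0xa1  N=0 Z=0
after  3: x0=0x4e x1=0x2d x2=0xad x3=0xa1 x4=0x0c  N=0 Z=0
after  4: x0=0xad x1=0x2d x2=0xad x3=0xa1 x4=0x0c  N=1 Z=0
after  5: x0=0xad x1=0x2d x2=0xad x3=0x0c x4=0x0c  N=0 Z=0
after  6: x0=0xad x1=0x2d x2=0xad x3=0xa1 x4=0x0c  N=1 Z=0
after  7: x0=0x2d x1=0x2d x2=0xad x3=0xa1 x4=0x0c  N=0 Z=0
after  8: x0=0x2d x1=0x2d x2=0xad x3=0xa1 x4=0x0c  N=0 Z=0
after  9: x0=0x2d x1=0x2d x2=0xad x3=0xa1 x4=0xad  N=1 Z=0
-- IRQ taken; context saved, return-PC = 10 --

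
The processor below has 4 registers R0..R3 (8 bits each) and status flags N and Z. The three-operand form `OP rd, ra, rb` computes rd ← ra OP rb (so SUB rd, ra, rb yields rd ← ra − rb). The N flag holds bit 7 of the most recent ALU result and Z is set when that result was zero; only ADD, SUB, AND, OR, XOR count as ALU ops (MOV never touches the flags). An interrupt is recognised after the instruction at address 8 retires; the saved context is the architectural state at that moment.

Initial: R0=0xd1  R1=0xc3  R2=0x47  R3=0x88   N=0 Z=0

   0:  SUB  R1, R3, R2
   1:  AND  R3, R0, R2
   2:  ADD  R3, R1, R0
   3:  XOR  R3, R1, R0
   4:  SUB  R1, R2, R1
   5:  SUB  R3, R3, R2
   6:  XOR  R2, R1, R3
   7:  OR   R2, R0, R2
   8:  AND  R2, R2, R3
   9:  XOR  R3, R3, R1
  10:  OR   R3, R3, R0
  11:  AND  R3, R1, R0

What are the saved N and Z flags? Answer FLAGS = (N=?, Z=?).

FLAGS = (N=0, Z=0)

after  0: R0=0xd1 R1=0x41 R2=0x47 R3=0x88  N=0 Z=0
after  1: R0=0xd1 R1=0x41 R2=0x47 R3=0x41  N=0 Z=0
after  2: R0=0xd1 R1=0x41 R2=0x47 R3=0x12  N=0 Z=0
after  3: R0=0xd1 R1=0x41 R2=0x47 R3=0x90  N=1 Z=0
after  4: R0=0xd1 R1=0x06 R2=0x47 R3=0x90  N=0 Z=0
after  5: R0=0xd1 R1=0x06 R2=0x47 R3=0x49  N=0 Z=0
after  6: R0=0xd1 R1=0x06 R2=0x4f R3=0x49  N=0 Z=0
after  7: R0=0xd1 R1=0x06 R2=0xdf R3=0x49  N=1 Z=0
after  8: R0=0xd1 R1=0x06 R2=0x49 R3=0x49  N=0 Z=0
-- IRQ taken; context saved, return-PC = 9 --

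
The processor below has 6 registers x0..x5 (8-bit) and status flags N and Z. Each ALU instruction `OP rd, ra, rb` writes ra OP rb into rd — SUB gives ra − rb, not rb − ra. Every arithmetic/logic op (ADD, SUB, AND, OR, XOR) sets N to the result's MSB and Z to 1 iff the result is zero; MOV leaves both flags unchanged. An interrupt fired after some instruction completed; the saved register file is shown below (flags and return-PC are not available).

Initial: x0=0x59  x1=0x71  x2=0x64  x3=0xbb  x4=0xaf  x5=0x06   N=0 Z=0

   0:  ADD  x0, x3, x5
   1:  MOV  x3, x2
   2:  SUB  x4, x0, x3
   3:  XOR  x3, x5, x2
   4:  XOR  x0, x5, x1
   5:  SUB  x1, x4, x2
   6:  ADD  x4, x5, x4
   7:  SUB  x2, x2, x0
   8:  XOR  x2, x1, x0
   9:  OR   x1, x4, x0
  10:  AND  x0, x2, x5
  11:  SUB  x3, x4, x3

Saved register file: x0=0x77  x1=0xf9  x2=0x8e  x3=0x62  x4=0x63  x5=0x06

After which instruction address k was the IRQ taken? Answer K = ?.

K = 8

after  0: x0=0xc1 x1=0x71 x2=0x64 x3=0xbb x4=0xaf x5=0x06  N=1 Z=0
after  1: x0=0xc1 x1=0x71 x2=0x64 x3=0x64 x4=0xaf x5=0x06  N=1 Z=0
after  2: x0=0xc1 x1=0x71 x2=0x64 x3=0x64 x4=0x5d x5=0x06  N=0 Z=0
after  3: x0=0xc1 x1=0x71 x2=0x64 x3=0x62 x4=0x5d x5=0x06  N=0 Z=0
after  4: x0=0x77 x1=0x71 x2=0x64 x3=0x62 x4=0x5d x5=0x06  N=0 Z=0
after  5: x0=0x77 x1=0xf9 x2=0x64 x3=0x62 x4=0x5d x5=0x06  N=1 Z=0
after  6: x0=0x77 x1=0xf9 x2=0x64 x3=0x62 x4=0x63 x5=0x06  N=0 Z=0
after  7: x0=0x77 x1=0xf9 x2=0xed x3=0x62 x4=0x63 x5=0x06  N=1 Z=0
after  8: x0=0x77 x1=0xf9 x2=0x8e x3=0x62 x4=0x63 x5=0x06  N=1 Z=0
-- IRQ taken; context saved, return-PC = 9 --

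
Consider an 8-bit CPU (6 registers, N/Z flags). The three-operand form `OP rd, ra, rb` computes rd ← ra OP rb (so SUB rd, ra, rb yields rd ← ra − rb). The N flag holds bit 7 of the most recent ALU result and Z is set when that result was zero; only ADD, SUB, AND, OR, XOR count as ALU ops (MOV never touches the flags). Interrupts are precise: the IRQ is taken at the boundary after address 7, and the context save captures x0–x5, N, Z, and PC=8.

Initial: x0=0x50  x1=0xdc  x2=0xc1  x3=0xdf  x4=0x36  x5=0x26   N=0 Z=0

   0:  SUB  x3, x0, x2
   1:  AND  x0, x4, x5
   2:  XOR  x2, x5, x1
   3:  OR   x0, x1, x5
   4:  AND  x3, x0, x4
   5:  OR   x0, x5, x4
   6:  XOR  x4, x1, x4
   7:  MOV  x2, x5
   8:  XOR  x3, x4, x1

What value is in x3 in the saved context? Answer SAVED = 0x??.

SAVED = 0x36

after  0: x0=0x50 x1=0xdc x2=0xc1 x3=0x8f x4=0x36 x5=0x26  N=1 Z=0
after  1: x0=0x26 x1=0xdc x2=0xc1 x3=0x8f x4=0x36 x5=0x26  N=0 Z=0
after  2: x0=0x26 x1=0xdc x2=0xfa x3=0x8f x4=0x36 x5=0x26  N=1 Z=0
after  3: x0=0xfe x1=0xdc x2=0xfa x3=0x8f x4=0x36 x5=0x26  N=1 Z=0
after  4: x0=0xfe x1=0xdc x2=0xfa x3=0x36 x4=0x36 x5=0x26  N=0 Z=0
after  5: x0=0x36 x1=0xdc x2=0xfa x3=0x36 x4=0x36 x5=0x26  N=0 Z=0
after  6: x0=0x36 x1=0xdc x2=0xfa x3=0x36 x4=0xea x5=0x26  N=1 Z=0
after  7: x0=0x36 x1=0xdc x2=0x26 x3=0x36 x4=0xea x5=0x26  N=1 Z=0
-- IRQ taken; context saved, return-PC = 8 --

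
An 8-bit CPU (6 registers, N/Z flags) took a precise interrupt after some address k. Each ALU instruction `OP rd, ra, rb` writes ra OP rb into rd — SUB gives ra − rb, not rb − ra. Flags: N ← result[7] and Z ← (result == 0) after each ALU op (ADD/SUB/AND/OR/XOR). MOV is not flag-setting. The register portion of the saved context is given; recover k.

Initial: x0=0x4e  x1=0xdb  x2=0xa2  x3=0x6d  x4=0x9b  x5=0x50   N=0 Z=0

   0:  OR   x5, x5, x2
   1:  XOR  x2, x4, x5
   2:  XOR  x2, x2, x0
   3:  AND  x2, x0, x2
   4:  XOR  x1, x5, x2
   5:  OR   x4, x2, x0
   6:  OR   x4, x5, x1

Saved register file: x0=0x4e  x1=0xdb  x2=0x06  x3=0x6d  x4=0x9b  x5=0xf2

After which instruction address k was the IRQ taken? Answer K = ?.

K = 3

after  0: x0=0x4e x1=0xdb x2=0xa2 x3=0x6d x4=0x9b x5=0xf2  N=1 Z=0
after  1: x0=0x4e x1=0xdb x2=0x69 x3=0x6d x4=0x9b x5=0xf2  N=0 Z=0
after  2: x0=0x4e x1=0xdb x2=0x27 x3=0x6d x4=0x9b x5=0xf2  N=0 Z=0
after  3: x0=0x4e x1=0xdb x2=0x06 x3=0x6d x4=0x9b x5=0xf2  N=0 Z=0
-- IRQ taken; context saved, return-PC = 4 --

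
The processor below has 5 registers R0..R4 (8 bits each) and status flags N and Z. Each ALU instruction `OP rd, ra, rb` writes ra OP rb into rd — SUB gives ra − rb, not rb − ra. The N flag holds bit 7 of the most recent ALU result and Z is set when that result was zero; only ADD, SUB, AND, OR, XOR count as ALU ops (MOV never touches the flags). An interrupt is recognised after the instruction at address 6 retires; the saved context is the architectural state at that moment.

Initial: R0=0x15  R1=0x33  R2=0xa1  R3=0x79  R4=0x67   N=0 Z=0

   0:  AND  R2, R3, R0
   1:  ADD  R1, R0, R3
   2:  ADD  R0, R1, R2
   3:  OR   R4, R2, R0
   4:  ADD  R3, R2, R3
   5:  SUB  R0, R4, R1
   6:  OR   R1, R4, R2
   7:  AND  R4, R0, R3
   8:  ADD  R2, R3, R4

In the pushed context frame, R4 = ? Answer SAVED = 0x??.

after  0: R0=0x15 R1=0x33 R2=0x11 R3=0x79 R4=0x67  N=0 Z=0
after  1: R0=0x15 R1=0x8e R2=0x11 R3=0x79 R4=0x67  N=1 Z=0
after  2: R0=0x9f R1=0x8e R2=0x11 R3=0x79 R4=0x67  N=1 Z=0
after  3: R0=0x9f R1=0x8e R2=0x11 R3=0x79 R4=0x9f  N=1 Z=0
after  4: R0=0x9f R1=0x8e R2=0x11 R3=0x8a R4=0x9f  N=1 Z=0
after  5: R0=0x11 R1=0x8e R2=0x11 R3=0x8a R4=0x9f  N=0 Z=0
after  6: R0=0x11 R1=0x9f R2=0x11 R3=0x8a R4=0x9f  N=1 Z=0
-- IRQ taken; context saved, return-PC = 7 --

SAVED = 0x9f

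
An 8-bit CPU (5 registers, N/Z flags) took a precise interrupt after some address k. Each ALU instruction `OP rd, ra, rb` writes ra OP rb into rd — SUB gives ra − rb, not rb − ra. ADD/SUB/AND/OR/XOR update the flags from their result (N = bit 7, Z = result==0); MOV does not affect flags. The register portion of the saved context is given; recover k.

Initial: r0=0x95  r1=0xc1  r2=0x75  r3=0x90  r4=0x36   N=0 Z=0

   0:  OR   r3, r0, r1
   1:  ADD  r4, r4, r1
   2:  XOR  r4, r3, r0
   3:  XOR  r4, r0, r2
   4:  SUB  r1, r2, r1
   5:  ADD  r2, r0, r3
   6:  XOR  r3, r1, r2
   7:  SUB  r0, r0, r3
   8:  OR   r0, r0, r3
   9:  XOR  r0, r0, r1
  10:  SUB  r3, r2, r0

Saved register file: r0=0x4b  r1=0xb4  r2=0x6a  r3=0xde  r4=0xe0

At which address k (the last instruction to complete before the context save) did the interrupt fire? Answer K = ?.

K = 9

after  0: r0=0x95 r1=0xc1 r2=0x75 r3=0xd5 r4=0x36  N=1 Z=0
after  1: r0=0x95 r1=0xc1 r2=0x75 r3=0xd5 r4=0xf7  N=1 Z=0
after  2: r0=0x95 r1=0xc1 r2=0x75 r3=0xd5 r4=0x40  N=0 Z=0
after  3: r0=0x95 r1=0xc1 r2=0x75 r3=0xd5 r4=0xe0  N=1 Z=0
after  4: r0=0x95 r1=0xb4 r2=0x75 r3=0xd5 r4=0xe0  N=1 Z=0
after  5: r0=0x95 r1=0xb4 r2=0x6a r3=0xd5 r4=0xe0  N=0 Z=0
after  6: r0=0x95 r1=0xb4 r2=0x6a r3=0xde r4=0xe0  N=1 Z=0
after  7: r0=0xb7 r1=0xb4 r2=0x6a r3=0xde r4=0xe0  N=1 Z=0
after  8: r0=0xff r1=0xb4 r2=0x6a r3=0xde r4=0xe0  N=1 Z=0
after  9: r0=0x4b r1=0xb4 r2=0x6a r3=0xde r4=0xe0  N=0 Z=0
-- IRQ taken; context saved, return-PC = 10 --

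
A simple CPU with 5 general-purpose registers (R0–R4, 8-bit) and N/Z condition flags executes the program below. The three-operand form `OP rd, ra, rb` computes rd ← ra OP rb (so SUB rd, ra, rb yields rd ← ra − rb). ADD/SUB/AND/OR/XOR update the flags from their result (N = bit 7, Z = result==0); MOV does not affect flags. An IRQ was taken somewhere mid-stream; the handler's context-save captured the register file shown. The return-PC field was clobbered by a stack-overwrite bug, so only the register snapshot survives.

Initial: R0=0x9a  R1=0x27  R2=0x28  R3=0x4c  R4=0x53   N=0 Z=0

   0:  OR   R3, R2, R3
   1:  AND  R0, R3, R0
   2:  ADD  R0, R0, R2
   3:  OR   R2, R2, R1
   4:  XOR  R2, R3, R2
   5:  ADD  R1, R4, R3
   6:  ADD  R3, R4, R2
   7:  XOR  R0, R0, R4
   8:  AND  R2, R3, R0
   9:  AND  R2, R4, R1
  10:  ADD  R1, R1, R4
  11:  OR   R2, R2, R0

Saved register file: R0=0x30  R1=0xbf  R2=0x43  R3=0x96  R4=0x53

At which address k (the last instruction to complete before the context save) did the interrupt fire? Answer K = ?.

K = 6

after  0: R0=0x9a R1=0x27 R2=0x28 R3=0x6c R4=0x53  N=0 Z=0
after  1: R0=0x08 R1=0x27 R2=0x28 R3=0x6c R4=0x53  N=0 Z=0
after  2: R0=0x30 R1=0x27 R2=0x28 R3=0x6c R4=0x53  N=0 Z=0
after  3: R0=0x30 R1=0x27 R2=0x2f R3=0x6c R4=0x53  N=0 Z=0
after  4: R0=0x30 R1=0x27 R2=0x43 R3=0x6c R4=0x53  N=0 Z=0
after  5: R0=0x30 R1=0xbf R2=0x43 R3=0x6c R4=0x53  N=1 Z=0
after  6: R0=0x30 R1=0xbf R2=0x43 R3=0x96 R4=0x53  N=1 Z=0
-- IRQ taken; context saved, return-PC = 7 --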